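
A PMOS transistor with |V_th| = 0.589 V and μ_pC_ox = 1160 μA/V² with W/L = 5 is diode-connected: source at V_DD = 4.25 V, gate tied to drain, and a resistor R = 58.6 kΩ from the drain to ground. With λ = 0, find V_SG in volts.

With gate tied to drain, V_SG = V_SD ≥ V_SG − |V_th|, so the device is in saturation.
k_p = μ_pC_ox · (W/L) = 5.8 mA/V².
KCL at the drain: ½ k_p (V_SG − |V_th|)² = (V_DD − V_SG)/R.
Let x = V_SG − 0.589. Then 170 x² + x − 3.661 = 0, giving x = 0.144 V (positive root), so V_SG = 0.733 V.
I_D = (V_DD − V_SG)/R = (4.25 − 0.733) / 58.6 = 0.06 mA.

V_SG = 0.733 V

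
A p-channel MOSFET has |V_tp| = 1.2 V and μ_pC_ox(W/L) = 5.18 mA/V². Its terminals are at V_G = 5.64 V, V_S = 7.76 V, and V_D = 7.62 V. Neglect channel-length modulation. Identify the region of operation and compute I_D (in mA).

Triode; I_D = 0.616 mA

V_SG = V_S − V_G = 7.76 − 5.64 = 2.12 V; V_SD = V_S − V_D = 7.76 − 7.62 = 0.14 V.
V_ov = V_SG − |V_tp| = 2.12 − 1.2 = 0.92 V.
Since V_SD = 0.14 V < V_ov = 0.92 V, the device is in the triode region.
I_D = k_p [V_ov · V_SD − ½ V_SD²] = 5.18 × [0.92 × 0.14 − 0.5 × 0.14²] = 0.616 mA.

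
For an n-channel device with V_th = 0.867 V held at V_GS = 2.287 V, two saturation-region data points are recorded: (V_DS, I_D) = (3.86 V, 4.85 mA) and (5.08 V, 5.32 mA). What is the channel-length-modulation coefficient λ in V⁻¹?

With V_GS fixed, I_D ∝ (1 + λ V_DS) in saturation, so I_D2/I_D1 = (1 + λ V_DS2)/(1 + λ V_DS1).
5.32/4.85 = 1.097 = (1 + 5.08 λ)/(1 + 3.86 λ).
Solving: λ (I_D1 V_DS2 − I_D2 V_DS1) = I_D2 − I_D1, so λ = (5.32 − 4.85) / (4.85 × 5.08 − 5.32 × 3.86) = 0.47 / 4.1 = 0.115 V⁻¹.

λ = 0.115 V⁻¹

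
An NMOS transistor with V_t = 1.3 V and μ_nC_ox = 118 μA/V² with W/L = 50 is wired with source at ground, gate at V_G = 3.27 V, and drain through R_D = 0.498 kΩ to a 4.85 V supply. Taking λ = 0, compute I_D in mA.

I_D = 7.97 mA

V_GS = V_G = 3.27 V, so V_ov = 3.27 − 1.3 = 1.97 V.
k_n = μ_nC_ox · (W/L) = 5.9 mA/V².
Assume saturation: I_D = ½ k_n V_ov² = 0.5 × 5.9 × 1.97² = 11.4 mA, giving V_DS = V_DD − I_D R_D = 4.85 − 11.4 × 0.498 = -0.851 V.
But -0.851 V < V_ov = 1.97 V, so the device is actually in triode.
In triode I_D = k_n[V_ov V_DS − ½ V_DS²] and I_D = (V_DD − V_DS)/R_D. Equating: 1.47 V_DS² − 6.788 V_DS + 4.85 = 0, giving V_DS = 0.883 V (the root below V_ov).
I_D = (4.85 − 0.883) / 0.498 = 7.97 mA.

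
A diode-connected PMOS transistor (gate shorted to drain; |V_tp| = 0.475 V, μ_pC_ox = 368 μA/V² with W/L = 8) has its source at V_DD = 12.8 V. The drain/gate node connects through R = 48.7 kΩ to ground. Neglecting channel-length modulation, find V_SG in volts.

With gate tied to drain, V_SG = V_SD ≥ V_SG − |V_tp|, so the device is in saturation.
k_p = μ_pC_ox · (W/L) = 2.944 mA/V².
KCL at the drain: ½ k_p (V_SG − |V_tp|)² = (V_DD − V_SG)/R.
Let x = V_SG − 0.475. Then 71.7 x² + x − 12.33 = 0, giving x = 0.408 V (positive root), so V_SG = 0.883 V.
I_D = (V_DD − V_SG)/R = (12.8 − 0.883) / 48.7 = 0.245 mA.

V_SG = 0.883 V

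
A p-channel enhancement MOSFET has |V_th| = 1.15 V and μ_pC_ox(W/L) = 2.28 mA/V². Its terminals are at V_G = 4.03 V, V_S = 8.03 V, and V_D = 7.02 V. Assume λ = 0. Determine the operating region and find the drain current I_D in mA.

Triode; I_D = 5.40 mA

V_SG = V_S − V_G = 8.03 − 4.03 = 4 V; V_SD = V_S − V_D = 8.03 − 7.02 = 1.01 V.
V_ov = V_SG − |V_th| = 4 − 1.15 = 2.85 V.
Since V_SD = 1.01 V < V_ov = 2.85 V, the device is in the triode region.
I_D = k_p [V_ov · V_SD − ½ V_SD²] = 2.28 × [2.85 × 1.01 − 0.5 × 1.01²] = 5.4 mA.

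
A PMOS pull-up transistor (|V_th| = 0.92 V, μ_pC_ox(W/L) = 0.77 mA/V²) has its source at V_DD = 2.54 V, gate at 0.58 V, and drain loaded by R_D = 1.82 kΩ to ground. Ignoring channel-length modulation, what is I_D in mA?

V_SG = V_DD − V_G = 2.54 − 0.58 = 1.96 V, so V_ov = 1.96 − 0.92 = 1.04 V.
Assume saturation: I_D = ½ k_p V_ov² = 0.5 × 0.77 × 1.04² = 0.416 mA, giving V_SD = V_DD − I_D R_D = 2.54 − 0.416 × 1.82 = 1.78 V.
V_SD = 1.78 V ≥ V_ov = 1.04 V, confirming saturation.

I_D = 0.416 mA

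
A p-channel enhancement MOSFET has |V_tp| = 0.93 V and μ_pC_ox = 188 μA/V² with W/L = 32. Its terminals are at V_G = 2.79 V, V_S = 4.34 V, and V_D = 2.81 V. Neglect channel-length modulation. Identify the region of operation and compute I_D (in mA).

Saturation; I_D = 1.16 mA

V_SG = V_S − V_G = 4.34 − 2.79 = 1.55 V; V_SD = V_S − V_D = 4.34 − 2.81 = 1.53 V.
k_p = μ_pC_ox · (W/L) = 6.016 mA/V².
V_ov = V_SG − |V_tp| = 1.55 − 0.93 = 0.62 V.
Since V_SD = 1.53 V ≥ V_ov = 0.62 V, the device is in saturation.
I_D = ½ k_p V_ov² = 0.5 × 6.016 × 0.62² = 1.16 mA.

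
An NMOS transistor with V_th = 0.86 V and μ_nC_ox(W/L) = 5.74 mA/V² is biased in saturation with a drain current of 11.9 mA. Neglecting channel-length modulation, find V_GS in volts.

In saturation I_D = ½ k_n (V_GS − V_th)², so V_GS − V_th = √(2 I_D / k_n) = √(2 × 11.9 / 5.74) = 2.04 V.
V_GS = 0.86 + 2.04 = 2.9 V.

V_GS = 2.90 V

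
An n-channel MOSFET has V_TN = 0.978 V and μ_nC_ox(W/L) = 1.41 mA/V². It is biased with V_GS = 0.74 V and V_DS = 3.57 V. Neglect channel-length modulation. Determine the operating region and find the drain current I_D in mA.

V_GS = 0.74 V < V_TN = 0.978 V, so the transistor is in cutoff.

Cutoff; I_D = 0 mA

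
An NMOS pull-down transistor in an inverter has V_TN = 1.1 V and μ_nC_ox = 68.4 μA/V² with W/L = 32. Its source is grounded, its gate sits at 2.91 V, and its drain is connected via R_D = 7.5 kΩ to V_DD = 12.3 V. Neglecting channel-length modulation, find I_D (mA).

V_GS = V_G = 2.91 V, so V_ov = 2.91 − 1.1 = 1.81 V.
k_n = μ_nC_ox · (W/L) = 2.189 mA/V².
Assume saturation: I_D = ½ k_n V_ov² = 0.5 × 2.189 × 1.81² = 3.59 mA, giving V_DS = V_DD − I_D R_D = 12.3 − 3.59 × 7.5 = -14.6 V.
But -14.6 V < V_ov = 1.81 V, so the device is actually in triode.
In triode I_D = k_n[V_ov V_DS − ½ V_DS²] and I_D = (V_DD − V_DS)/R_D. Equating: 8.21 V_DS² − 30.71 V_DS + 12.3 = 0, giving V_DS = 0.456 V (the root below V_ov).
I_D = (12.3 − 0.456) / 7.5 = 1.58 mA.

I_D = 1.58 mA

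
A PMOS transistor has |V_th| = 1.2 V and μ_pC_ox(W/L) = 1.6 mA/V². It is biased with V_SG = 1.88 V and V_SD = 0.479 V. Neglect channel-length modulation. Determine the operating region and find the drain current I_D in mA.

Triode; I_D = 0.338 mA

V_ov = V_SG − |V_th| = 1.88 − 1.2 = 0.68 V.
Since V_SD = 0.479 V < V_ov = 0.68 V, the device is in the triode region.
I_D = k_p [V_ov · V_SD − ½ V_SD²] = 1.6 × [0.68 × 0.479 − 0.5 × 0.479²] = 0.338 mA.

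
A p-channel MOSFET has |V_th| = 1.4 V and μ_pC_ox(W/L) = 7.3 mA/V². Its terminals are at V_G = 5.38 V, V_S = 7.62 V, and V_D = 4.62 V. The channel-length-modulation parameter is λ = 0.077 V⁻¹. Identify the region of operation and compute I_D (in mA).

Saturation; I_D = 3.17 mA

V_SG = V_S − V_G = 7.62 − 5.38 = 2.24 V; V_SD = V_S − V_D = 7.62 − 4.62 = 3 V.
V_ov = V_SG − |V_th| = 2.24 − 1.4 = 0.84 V.
Since V_SD = 3 V ≥ V_ov = 0.84 V, the device is in saturation.
I_D = ½ k_p V_ov² (1 + λ V_SD) = 0.5 × 7.3 × 0.84² × (1 + 0.077 × 3) = 3.17 mA.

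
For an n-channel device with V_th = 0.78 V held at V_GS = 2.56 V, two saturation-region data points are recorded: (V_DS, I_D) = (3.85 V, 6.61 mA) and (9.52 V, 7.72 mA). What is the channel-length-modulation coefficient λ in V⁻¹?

With V_GS fixed, I_D ∝ (1 + λ V_DS) in saturation, so I_D2/I_D1 = (1 + λ V_DS2)/(1 + λ V_DS1).
7.72/6.61 = 1.168 = (1 + 9.52 λ)/(1 + 3.85 λ).
Solving: λ (I_D1 V_DS2 − I_D2 V_DS1) = I_D2 − I_D1, so λ = (7.72 − 6.61) / (6.61 × 9.52 − 7.72 × 3.85) = 1.11 / 33.2 = 0.0334 V⁻¹.

λ = 0.0334 V⁻¹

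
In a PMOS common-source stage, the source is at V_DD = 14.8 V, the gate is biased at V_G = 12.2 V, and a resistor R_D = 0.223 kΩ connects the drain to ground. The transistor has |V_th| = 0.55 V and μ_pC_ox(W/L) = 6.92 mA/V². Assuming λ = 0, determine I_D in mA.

I_D = 14.5 mA

V_SG = V_DD − V_G = 14.8 − 12.2 = 2.6 V, so V_ov = 2.6 − 0.55 = 2.05 V.
Assume saturation: I_D = ½ k_p V_ov² = 0.5 × 6.92 × 2.05² = 14.5 mA, giving V_SD = V_DD − I_D R_D = 14.8 − 14.5 × 0.223 = 11.6 V.
V_SD = 11.6 V ≥ V_ov = 2.05 V, confirming saturation.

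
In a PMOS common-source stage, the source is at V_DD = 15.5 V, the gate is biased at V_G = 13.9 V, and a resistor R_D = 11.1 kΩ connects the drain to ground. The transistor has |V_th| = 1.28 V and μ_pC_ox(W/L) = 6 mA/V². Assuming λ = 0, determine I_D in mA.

V_SG = V_DD − V_G = 15.5 − 13.9 = 1.6 V, so V_ov = 1.6 − 1.28 = 0.32 V.
Assume saturation: I_D = ½ k_p V_ov² = 0.5 × 6 × 0.32² = 0.307 mA, giving V_SD = V_DD − I_D R_D = 15.5 − 0.307 × 11.1 = 12.1 V.
V_SD = 12.1 V ≥ V_ov = 0.32 V, confirming saturation.

I_D = 0.307 mA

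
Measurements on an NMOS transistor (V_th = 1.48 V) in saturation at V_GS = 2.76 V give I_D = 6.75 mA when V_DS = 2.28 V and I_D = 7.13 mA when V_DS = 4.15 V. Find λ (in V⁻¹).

With V_GS fixed, I_D ∝ (1 + λ V_DS) in saturation, so I_D2/I_D1 = (1 + λ V_DS2)/(1 + λ V_DS1).
7.13/6.75 = 1.056 = (1 + 4.15 λ)/(1 + 2.28 λ).
Solving: λ (I_D1 V_DS2 − I_D2 V_DS1) = I_D2 − I_D1, so λ = (7.13 − 6.75) / (6.75 × 4.15 − 7.13 × 2.28) = 0.38 / 11.8 = 0.0323 V⁻¹.

λ = 0.0323 V⁻¹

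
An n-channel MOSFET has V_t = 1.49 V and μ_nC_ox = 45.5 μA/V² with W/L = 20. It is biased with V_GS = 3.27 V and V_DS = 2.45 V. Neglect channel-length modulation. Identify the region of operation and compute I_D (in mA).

k_n = μ_nC_ox · (W/L) = 0.91 mA/V².
V_ov = V_GS − V_t = 3.27 − 1.49 = 1.78 V.
Since V_DS = 2.45 V ≥ V_ov = 1.78 V, the device is in saturation.
I_D = ½ k_n V_ov² = 0.5 × 0.91 × 1.78² = 1.44 mA.

Saturation; I_D = 1.44 mA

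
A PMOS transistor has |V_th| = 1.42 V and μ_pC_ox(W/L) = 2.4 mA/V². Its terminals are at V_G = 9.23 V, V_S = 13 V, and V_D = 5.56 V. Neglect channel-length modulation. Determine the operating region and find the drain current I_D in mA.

V_SG = V_S − V_G = 13 − 9.23 = 3.77 V; V_SD = V_S − V_D = 13 − 5.56 = 7.44 V.
V_ov = V_SG − |V_th| = 3.77 − 1.42 = 2.35 V.
Since V_SD = 7.44 V ≥ V_ov = 2.35 V, the device is in saturation.
I_D = ½ k_p V_ov² = 0.5 × 2.4 × 2.35² = 6.63 mA.

Saturation; I_D = 6.63 mA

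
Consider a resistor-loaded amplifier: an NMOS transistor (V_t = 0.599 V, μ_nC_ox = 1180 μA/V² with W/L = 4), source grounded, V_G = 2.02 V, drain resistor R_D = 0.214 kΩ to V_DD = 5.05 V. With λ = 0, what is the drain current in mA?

I_D = 4.77 mA

V_GS = V_G = 2.02 V, so V_ov = 2.02 − 0.599 = 1.42 V.
k_n = μ_nC_ox · (W/L) = 4.72 mA/V².
Assume saturation: I_D = ½ k_n V_ov² = 0.5 × 4.72 × 1.42² = 4.77 mA, giving V_DS = V_DD − I_D R_D = 5.05 − 4.77 × 0.214 = 4.03 V.
V_DS = 4.03 V ≥ V_ov = 1.42 V, confirming saturation.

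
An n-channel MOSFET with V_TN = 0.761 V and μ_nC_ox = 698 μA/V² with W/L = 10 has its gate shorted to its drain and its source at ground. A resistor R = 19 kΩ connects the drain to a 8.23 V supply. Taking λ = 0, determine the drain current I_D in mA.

I_D = 0.376 mA

With gate tied to drain, V_GS = V_DS ≥ V_GS − V_TN, so the device is in saturation.
k_n = μ_nC_ox · (W/L) = 6.98 mA/V².
KCL at the drain: ½ k_n (V_GS − V_TN)² = (V_DD − V_GS)/R.
Let x = V_GS − 0.761. Then 66.3 x² + x − 7.469 = 0, giving x = 0.328 V (positive root), so V_GS = 1.09 V.
I_D = (V_DD − V_GS)/R = (8.23 − 1.09) / 19 = 0.376 mA.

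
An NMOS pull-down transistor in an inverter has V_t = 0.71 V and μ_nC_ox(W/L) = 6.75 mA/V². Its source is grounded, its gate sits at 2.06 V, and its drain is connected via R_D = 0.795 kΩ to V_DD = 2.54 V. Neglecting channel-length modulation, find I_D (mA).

I_D = 2.76 mA

V_GS = V_G = 2.06 V, so V_ov = 2.06 − 0.71 = 1.35 V.
Assume saturation: I_D = ½ k_n V_ov² = 0.5 × 6.75 × 1.35² = 6.15 mA, giving V_DS = V_DD − I_D R_D = 2.54 − 6.15 × 0.795 = -2.35 V.
But -2.35 V < V_ov = 1.35 V, so the device is actually in triode.
In triode I_D = k_n[V_ov V_DS − ½ V_DS²] and I_D = (V_DD − V_DS)/R_D. Equating: 2.68 V_DS² − 8.244 V_DS + 2.54 = 0, giving V_DS = 0.347 V (the root below V_ov).
I_D = (2.54 − 0.347) / 0.795 = 2.76 mA.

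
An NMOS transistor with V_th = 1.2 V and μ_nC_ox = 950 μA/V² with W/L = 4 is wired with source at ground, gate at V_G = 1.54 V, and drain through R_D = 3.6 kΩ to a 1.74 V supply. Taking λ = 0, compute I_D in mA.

V_GS = V_G = 1.54 V, so V_ov = 1.54 − 1.2 = 0.34 V.
k_n = μ_nC_ox · (W/L) = 3.8 mA/V².
Assume saturation: I_D = ½ k_n V_ov² = 0.5 × 3.8 × 0.34² = 0.22 mA, giving V_DS = V_DD − I_D R_D = 1.74 − 0.22 × 3.6 = 0.949 V.
V_DS = 0.949 V ≥ V_ov = 0.34 V, confirming saturation.

I_D = 0.220 mA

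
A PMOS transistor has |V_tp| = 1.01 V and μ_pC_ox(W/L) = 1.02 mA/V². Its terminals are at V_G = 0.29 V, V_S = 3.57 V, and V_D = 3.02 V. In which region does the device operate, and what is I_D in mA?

V_SG = V_S − V_G = 3.57 − 0.29 = 3.28 V; V_SD = V_S − V_D = 3.57 − 3.02 = 0.55 V.
V_ov = V_SG − |V_tp| = 3.28 − 1.01 = 2.27 V.
Since V_SD = 0.55 V < V_ov = 2.27 V, the device is in the triode region.
I_D = k_p [V_ov · V_SD − ½ V_SD²] = 1.02 × [2.27 × 0.55 − 0.5 × 0.55²] = 1.12 mA.

Triode; I_D = 1.12 mA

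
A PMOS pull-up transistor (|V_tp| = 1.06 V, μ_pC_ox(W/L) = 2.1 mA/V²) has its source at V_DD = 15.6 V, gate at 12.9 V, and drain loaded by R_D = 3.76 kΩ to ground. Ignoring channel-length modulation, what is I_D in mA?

I_D = 2.82 mA

V_SG = V_DD − V_G = 15.6 − 12.9 = 2.7 V, so V_ov = 2.7 − 1.06 = 1.64 V.
Assume saturation: I_D = ½ k_p V_ov² = 0.5 × 2.1 × 1.64² = 2.82 mA, giving V_SD = V_DD − I_D R_D = 15.6 − 2.82 × 3.76 = 4.98 V.
V_SD = 4.98 V ≥ V_ov = 1.64 V, confirming saturation.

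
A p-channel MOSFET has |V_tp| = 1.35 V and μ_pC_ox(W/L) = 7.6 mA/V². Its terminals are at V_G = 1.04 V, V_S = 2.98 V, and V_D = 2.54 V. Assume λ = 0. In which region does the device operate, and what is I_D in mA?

Triode; I_D = 1.24 mA

V_SG = V_S − V_G = 2.98 − 1.04 = 1.94 V; V_SD = V_S − V_D = 2.98 − 2.54 = 0.44 V.
V_ov = V_SG − |V_tp| = 1.94 − 1.35 = 0.59 V.
Since V_SD = 0.44 V < V_ov = 0.59 V, the device is in the triode region.
I_D = k_p [V_ov · V_SD − ½ V_SD²] = 7.6 × [0.59 × 0.44 − 0.5 × 0.44²] = 1.24 mA.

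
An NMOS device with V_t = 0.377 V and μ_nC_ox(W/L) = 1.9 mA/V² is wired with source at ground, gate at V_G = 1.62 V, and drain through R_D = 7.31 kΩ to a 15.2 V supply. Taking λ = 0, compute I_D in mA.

I_D = 1.47 mA

V_GS = V_G = 1.62 V, so V_ov = 1.62 − 0.377 = 1.24 V.
Assume saturation: I_D = ½ k_n V_ov² = 0.5 × 1.9 × 1.24² = 1.47 mA, giving V_DS = V_DD − I_D R_D = 15.2 − 1.47 × 7.31 = 4.47 V.
V_DS = 4.47 V ≥ V_ov = 1.24 V, confirming saturation.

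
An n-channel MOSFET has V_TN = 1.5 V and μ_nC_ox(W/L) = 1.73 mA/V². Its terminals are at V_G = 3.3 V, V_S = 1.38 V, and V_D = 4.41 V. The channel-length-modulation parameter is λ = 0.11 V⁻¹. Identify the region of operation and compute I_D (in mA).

V_GS = V_G − V_S = 3.3 − 1.38 = 1.92 V; V_DS = V_D − V_S = 4.41 − 1.38 = 3.03 V.
V_ov = V_GS − V_TN = 1.92 − 1.5 = 0.42 V.
Since V_DS = 3.03 V ≥ V_ov = 0.42 V, the device is in saturation.
I_D = ½ k_n V_ov² (1 + λ V_DS) = 0.5 × 1.73 × 0.42² × (1 + 0.11 × 3.03) = 0.203 mA.

Saturation; I_D = 0.203 mA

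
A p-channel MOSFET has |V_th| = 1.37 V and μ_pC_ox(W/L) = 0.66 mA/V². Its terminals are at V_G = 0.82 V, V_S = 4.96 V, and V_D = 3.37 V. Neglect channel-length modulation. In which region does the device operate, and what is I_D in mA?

V_SG = V_S − V_G = 4.96 − 0.82 = 4.14 V; V_SD = V_S − V_D = 4.96 − 3.37 = 1.59 V.
V_ov = V_SG − |V_th| = 4.14 − 1.37 = 2.77 V.
Since V_SD = 1.59 V < V_ov = 2.77 V, the device is in the triode region.
I_D = k_p [V_ov · V_SD − ½ V_SD²] = 0.66 × [2.77 × 1.59 − 0.5 × 1.59²] = 2.07 mA.

Triode; I_D = 2.07 mA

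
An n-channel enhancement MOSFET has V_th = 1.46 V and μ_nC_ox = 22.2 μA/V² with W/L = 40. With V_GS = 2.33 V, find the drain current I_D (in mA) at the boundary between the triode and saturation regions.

At the boundary V_DS = V_ov = V_GS − V_th = 2.33 − 1.46 = 0.87 V.
k_n = μ_nC_ox · (W/L) = 0.888 mA/V².
I_D = ½ k_n V_ov² = 0.5 × 0.888 × 0.87² = 0.336 mA.

I_D = 0.336 mA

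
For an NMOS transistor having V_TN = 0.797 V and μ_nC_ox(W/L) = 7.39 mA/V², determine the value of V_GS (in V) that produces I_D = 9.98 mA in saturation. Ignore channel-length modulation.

V_GS = 2.44 V

In saturation I_D = ½ k_n (V_GS − V_TN)², so V_GS − V_TN = √(2 I_D / k_n) = √(2 × 9.98 / 7.39) = 1.64 V.
V_GS = 0.797 + 1.64 = 2.44 V.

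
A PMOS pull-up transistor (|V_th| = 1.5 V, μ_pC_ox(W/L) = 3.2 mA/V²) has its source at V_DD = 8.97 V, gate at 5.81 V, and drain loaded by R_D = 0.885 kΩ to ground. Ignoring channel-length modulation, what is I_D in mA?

I_D = 4.41 mA

V_SG = V_DD − V_G = 8.97 − 5.81 = 3.16 V, so V_ov = 3.16 − 1.5 = 1.66 V.
Assume saturation: I_D = ½ k_p V_ov² = 0.5 × 3.2 × 1.66² = 4.41 mA, giving V_SD = V_DD − I_D R_D = 8.97 − 4.41 × 0.885 = 5.07 V.
V_SD = 5.07 V ≥ V_ov = 1.66 V, confirming saturation.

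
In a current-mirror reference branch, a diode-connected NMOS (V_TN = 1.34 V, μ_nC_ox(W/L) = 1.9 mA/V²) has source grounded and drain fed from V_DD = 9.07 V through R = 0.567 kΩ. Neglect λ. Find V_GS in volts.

V_GS = 4.31 V

With gate tied to drain, V_GS = V_DS ≥ V_GS − V_TN, so the device is in saturation.
KCL at the drain: ½ k_n (V_GS − V_TN)² = (V_DD − V_GS)/R.
Let x = V_GS − 1.34. Then 0.539 x² + x − 7.73 = 0, giving x = 2.97 V (positive root), so V_GS = 4.31 V.
I_D = (V_DD − V_GS)/R = (9.07 − 4.31) / 0.567 = 8.39 mA.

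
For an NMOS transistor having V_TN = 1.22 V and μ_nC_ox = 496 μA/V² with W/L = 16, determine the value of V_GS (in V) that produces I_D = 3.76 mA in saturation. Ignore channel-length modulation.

V_GS = 2.19 V

k_n = μ_nC_ox · (W/L) = 7.936 mA/V².
In saturation I_D = ½ k_n (V_GS − V_TN)², so V_GS − V_TN = √(2 I_D / k_n) = √(2 × 3.76 / 7.936) = 0.973 V.
V_GS = 1.22 + 0.973 = 2.19 V.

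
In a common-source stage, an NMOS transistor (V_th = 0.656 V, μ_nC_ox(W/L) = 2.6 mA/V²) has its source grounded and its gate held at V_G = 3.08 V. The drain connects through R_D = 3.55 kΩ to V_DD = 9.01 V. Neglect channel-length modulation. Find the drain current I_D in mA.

I_D = 2.42 mA

V_GS = V_G = 3.08 V, so V_ov = 3.08 − 0.656 = 2.42 V.
Assume saturation: I_D = ½ k_n V_ov² = 0.5 × 2.6 × 2.42² = 7.64 mA, giving V_DS = V_DD − I_D R_D = 9.01 − 7.64 × 3.55 = -18.1 V.
But -18.1 V < V_ov = 2.42 V, so the device is actually in triode.
In triode I_D = k_n[V_ov V_DS − ½ V_DS²] and I_D = (V_DD − V_DS)/R_D. Equating: 4.62 V_DS² − 23.37 V_DS + 9.01 = 0, giving V_DS = 0.42 V (the root below V_ov).
I_D = (9.01 − 0.42) / 3.55 = 2.42 mA.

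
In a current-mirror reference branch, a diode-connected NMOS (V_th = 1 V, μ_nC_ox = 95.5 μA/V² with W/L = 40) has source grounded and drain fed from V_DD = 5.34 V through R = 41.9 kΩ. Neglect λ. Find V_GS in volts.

V_GS = 1.23 V

With gate tied to drain, V_GS = V_DS ≥ V_GS − V_th, so the device is in saturation.
k_n = μ_nC_ox · (W/L) = 3.82 mA/V².
KCL at the drain: ½ k_n (V_GS − V_th)² = (V_DD − V_GS)/R.
Let x = V_GS − 1. Then 80 x² + x − 4.34 = 0, giving x = 0.227 V (positive root), so V_GS = 1.23 V.
I_D = (V_DD − V_GS)/R = (5.34 − 1.23) / 41.9 = 0.0982 mA.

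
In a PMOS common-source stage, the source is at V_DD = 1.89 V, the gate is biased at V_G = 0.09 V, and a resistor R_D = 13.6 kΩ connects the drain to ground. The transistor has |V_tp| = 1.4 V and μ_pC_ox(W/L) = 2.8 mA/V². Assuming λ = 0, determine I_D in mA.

V_SG = V_DD − V_G = 1.89 − 0.09 = 1.8 V, so V_ov = 1.8 − 1.4 = 0.4 V.
Assume saturation: I_D = ½ k_p V_ov² = 0.5 × 2.8 × 0.4² = 0.224 mA, giving V_SD = V_DD − I_D R_D = 1.89 − 0.224 × 13.6 = -1.16 V.
But -1.16 V < V_ov = 0.4 V, so the device is actually in triode.
In triode I_D = k_p[V_ov V_SD − ½ V_SD²] and I_D = (V_DD − V_SD)/R_D. Equating: 19 V_SD² − 16.23 V_SD + 1.89 = 0, giving V_SD = 0.139 V (the root below V_ov).
I_D = (1.89 − 0.139) / 13.6 = 0.129 mA.

I_D = 0.129 mA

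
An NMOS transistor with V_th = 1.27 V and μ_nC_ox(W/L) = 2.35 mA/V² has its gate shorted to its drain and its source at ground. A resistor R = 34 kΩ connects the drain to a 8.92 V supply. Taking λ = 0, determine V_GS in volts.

V_GS = 1.70 V

With gate tied to drain, V_GS = V_DS ≥ V_GS − V_th, so the device is in saturation.
KCL at the drain: ½ k_n (V_GS − V_th)² = (V_DD − V_GS)/R.
Let x = V_GS − 1.27. Then 40 x² + x − 7.65 = 0, giving x = 0.425 V (positive root), so V_GS = 1.7 V.
I_D = (V_DD − V_GS)/R = (8.92 − 1.7) / 34 = 0.212 mA.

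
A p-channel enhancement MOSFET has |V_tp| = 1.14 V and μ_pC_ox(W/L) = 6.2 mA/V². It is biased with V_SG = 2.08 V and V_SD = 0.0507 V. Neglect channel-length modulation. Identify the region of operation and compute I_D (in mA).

Triode; I_D = 0.288 mA

V_ov = V_SG − |V_tp| = 2.08 − 1.14 = 0.94 V.
Since V_SD = 0.0507 V < V_ov = 0.94 V, the device is in the triode region.
I_D = k_p [V_ov · V_SD − ½ V_SD²] = 6.2 × [0.94 × 0.0507 − 0.5 × 0.0507²] = 0.288 mA.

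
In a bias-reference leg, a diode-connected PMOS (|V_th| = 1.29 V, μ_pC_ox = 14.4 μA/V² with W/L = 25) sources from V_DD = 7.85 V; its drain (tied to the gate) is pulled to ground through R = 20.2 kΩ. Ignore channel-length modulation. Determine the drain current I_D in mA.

With gate tied to drain, V_SG = V_SD ≥ V_SG − |V_th|, so the device is in saturation.
k_p = μ_pC_ox · (W/L) = 0.36 mA/V².
KCL at the drain: ½ k_p (V_SG − |V_th|)² = (V_DD − V_SG)/R.
Let x = V_SG − 1.29. Then 3.64 x² + x − 6.56 = 0, giving x = 1.21 V (positive root), so V_SG = 2.5 V.
I_D = (V_DD − V_SG)/R = (7.85 − 2.5) / 20.2 = 0.265 mA.

I_D = 0.265 mA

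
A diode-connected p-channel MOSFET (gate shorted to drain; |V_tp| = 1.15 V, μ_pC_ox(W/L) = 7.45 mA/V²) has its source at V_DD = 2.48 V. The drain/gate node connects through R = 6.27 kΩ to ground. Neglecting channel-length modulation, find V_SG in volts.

V_SG = 1.37 V

With gate tied to drain, V_SG = V_SD ≥ V_SG − |V_tp|, so the device is in saturation.
KCL at the drain: ½ k_p (V_SG − |V_tp|)² = (V_DD − V_SG)/R.
Let x = V_SG − 1.15. Then 23.4 x² + x − 1.33 = 0, giving x = 0.218 V (positive root), so V_SG = 1.37 V.
I_D = (V_DD − V_SG)/R = (2.48 − 1.37) / 6.27 = 0.177 mA.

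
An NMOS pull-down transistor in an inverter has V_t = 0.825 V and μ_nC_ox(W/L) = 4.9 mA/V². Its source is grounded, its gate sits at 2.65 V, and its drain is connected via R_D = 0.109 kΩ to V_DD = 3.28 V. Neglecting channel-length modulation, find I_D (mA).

I_D = 8.16 mA

V_GS = V_G = 2.65 V, so V_ov = 2.65 − 0.825 = 1.82 V.
Assume saturation: I_D = ½ k_n V_ov² = 0.5 × 4.9 × 1.82² = 8.16 mA, giving V_DS = V_DD − I_D R_D = 3.28 − 8.16 × 0.109 = 2.39 V.
V_DS = 2.39 V ≥ V_ov = 1.82 V, confirming saturation.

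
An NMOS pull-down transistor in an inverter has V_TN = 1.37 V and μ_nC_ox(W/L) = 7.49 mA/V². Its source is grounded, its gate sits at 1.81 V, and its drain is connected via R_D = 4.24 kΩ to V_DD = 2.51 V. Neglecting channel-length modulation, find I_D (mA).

I_D = 0.541 mA

V_GS = V_G = 1.81 V, so V_ov = 1.81 − 1.37 = 0.44 V.
Assume saturation: I_D = ½ k_n V_ov² = 0.5 × 7.49 × 0.44² = 0.725 mA, giving V_DS = V_DD − I_D R_D = 2.51 − 0.725 × 4.24 = -0.564 V.
But -0.564 V < V_ov = 0.44 V, so the device is actually in triode.
In triode I_D = k_n[V_ov V_DS − ½ V_DS²] and I_D = (V_DD − V_DS)/R_D. Equating: 15.9 V_DS² − 14.97 V_DS + 2.51 = 0, giving V_DS = 0.218 V (the root below V_ov).
I_D = (2.51 − 0.218) / 4.24 = 0.541 mA.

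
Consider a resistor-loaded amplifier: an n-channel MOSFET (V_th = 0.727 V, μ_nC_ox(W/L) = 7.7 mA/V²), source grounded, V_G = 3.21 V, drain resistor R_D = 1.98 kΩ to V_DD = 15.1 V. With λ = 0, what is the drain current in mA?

I_D = 7.41 mA

V_GS = V_G = 3.21 V, so V_ov = 3.21 − 0.727 = 2.48 V.
Assume saturation: I_D = ½ k_n V_ov² = 0.5 × 7.7 × 2.48² = 23.7 mA, giving V_DS = V_DD − I_D R_D = 15.1 − 23.7 × 1.98 = -31.9 V.
But -31.9 V < V_ov = 2.48 V, so the device is actually in triode.
In triode I_D = k_n[V_ov V_DS − ½ V_DS²] and I_D = (V_DD − V_DS)/R_D. Equating: 7.62 V_DS² − 38.86 V_DS + 15.1 = 0, giving V_DS = 0.424 V (the root below V_ov).
I_D = (15.1 − 0.424) / 1.98 = 7.41 mA.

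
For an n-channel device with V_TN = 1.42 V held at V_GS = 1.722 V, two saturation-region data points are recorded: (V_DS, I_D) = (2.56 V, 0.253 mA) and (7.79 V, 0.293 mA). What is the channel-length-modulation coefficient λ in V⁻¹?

λ = 0.0328 V⁻¹

With V_GS fixed, I_D ∝ (1 + λ V_DS) in saturation, so I_D2/I_D1 = (1 + λ V_DS2)/(1 + λ V_DS1).
0.293/0.253 = 1.158 = (1 + 7.79 λ)/(1 + 2.56 λ).
Solving: λ (I_D1 V_DS2 − I_D2 V_DS1) = I_D2 − I_D1, so λ = (0.293 − 0.253) / (0.253 × 7.79 − 0.293 × 2.56) = 0.04 / 1.22 = 0.0328 V⁻¹.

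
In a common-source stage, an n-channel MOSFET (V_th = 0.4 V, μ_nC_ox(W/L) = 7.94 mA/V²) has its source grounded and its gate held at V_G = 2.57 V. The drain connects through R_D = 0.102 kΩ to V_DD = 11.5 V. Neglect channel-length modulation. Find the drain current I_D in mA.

I_D = 18.7 mA

V_GS = V_G = 2.57 V, so V_ov = 2.57 − 0.4 = 2.17 V.
Assume saturation: I_D = ½ k_n V_ov² = 0.5 × 7.94 × 2.17² = 18.7 mA, giving V_DS = V_DD − I_D R_D = 11.5 − 18.7 × 0.102 = 9.59 V.
V_DS = 9.59 V ≥ V_ov = 2.17 V, confirming saturation.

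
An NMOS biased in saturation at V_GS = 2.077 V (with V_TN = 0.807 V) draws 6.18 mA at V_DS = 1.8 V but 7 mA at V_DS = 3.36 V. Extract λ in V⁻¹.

λ = 0.100 V⁻¹

With V_GS fixed, I_D ∝ (1 + λ V_DS) in saturation, so I_D2/I_D1 = (1 + λ V_DS2)/(1 + λ V_DS1).
7/6.18 = 1.133 = (1 + 3.36 λ)/(1 + 1.8 λ).
Solving: λ (I_D1 V_DS2 − I_D2 V_DS1) = I_D2 − I_D1, so λ = (7 − 6.18) / (6.18 × 3.36 − 7 × 1.8) = 0.82 / 8.16 = 0.1 V⁻¹.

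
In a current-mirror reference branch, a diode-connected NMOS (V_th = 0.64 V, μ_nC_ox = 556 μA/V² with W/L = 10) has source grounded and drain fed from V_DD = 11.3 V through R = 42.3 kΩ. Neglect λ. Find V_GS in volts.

With gate tied to drain, V_GS = V_DS ≥ V_GS − V_th, so the device is in saturation.
k_n = μ_nC_ox · (W/L) = 5.56 mA/V².
KCL at the drain: ½ k_n (V_GS − V_th)² = (V_DD − V_GS)/R.
Let x = V_GS − 0.64. Then 118 x² + x − 10.66 = 0, giving x = 0.297 V (positive root), so V_GS = 0.937 V.
I_D = (V_DD − V_GS)/R = (11.3 − 0.937) / 42.3 = 0.245 mA.

V_GS = 0.937 V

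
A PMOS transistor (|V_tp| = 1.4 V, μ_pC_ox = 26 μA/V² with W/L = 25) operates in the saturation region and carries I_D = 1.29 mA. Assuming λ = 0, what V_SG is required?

V_SG = 3.39 V

k_p = μ_pC_ox · (W/L) = 0.65 mA/V².
In saturation I_D = ½ k_p (V_SG − |V_tp|)², so V_SG − |V_tp| = √(2 I_D / k_p) = √(2 × 1.29 / 0.65) = 1.99 V.
V_SG = 1.4 + 1.99 = 3.39 V.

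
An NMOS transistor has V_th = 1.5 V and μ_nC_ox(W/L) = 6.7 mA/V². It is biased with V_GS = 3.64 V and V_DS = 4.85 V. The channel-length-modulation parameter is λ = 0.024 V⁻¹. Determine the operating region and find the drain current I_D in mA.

Saturation; I_D = 17.1 mA

V_ov = V_GS − V_th = 3.64 − 1.5 = 2.14 V.
Since V_DS = 4.85 V ≥ V_ov = 2.14 V, the device is in saturation.
I_D = ½ k_n V_ov² (1 + λ V_DS) = 0.5 × 6.7 × 2.14² × (1 + 0.024 × 4.85) = 17.1 mA.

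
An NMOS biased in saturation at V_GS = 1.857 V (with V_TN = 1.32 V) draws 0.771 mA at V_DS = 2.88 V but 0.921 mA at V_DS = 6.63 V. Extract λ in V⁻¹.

With V_GS fixed, I_D ∝ (1 + λ V_DS) in saturation, so I_D2/I_D1 = (1 + λ V_DS2)/(1 + λ V_DS1).
0.921/0.771 = 1.195 = (1 + 6.63 λ)/(1 + 2.88 λ).
Solving: λ (I_D1 V_DS2 − I_D2 V_DS1) = I_D2 − I_D1, so λ = (0.921 − 0.771) / (0.771 × 6.63 − 0.921 × 2.88) = 0.15 / 2.46 = 0.061 V⁻¹.

λ = 0.0610 V⁻¹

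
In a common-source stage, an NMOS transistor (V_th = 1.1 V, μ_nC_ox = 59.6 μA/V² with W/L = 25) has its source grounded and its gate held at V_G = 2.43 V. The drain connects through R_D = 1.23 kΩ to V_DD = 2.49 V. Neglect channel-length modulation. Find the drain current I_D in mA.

V_GS = V_G = 2.43 V, so V_ov = 2.43 − 1.1 = 1.33 V.
k_n = μ_nC_ox · (W/L) = 1.49 mA/V².
Assume saturation: I_D = ½ k_n V_ov² = 0.5 × 1.49 × 1.33² = 1.32 mA, giving V_DS = V_DD − I_D R_D = 2.49 − 1.32 × 1.23 = 0.869 V.
But 0.869 V < V_ov = 1.33 V, so the device is actually in triode.
In triode I_D = k_n[V_ov V_DS − ½ V_DS²] and I_D = (V_DD − V_DS)/R_D. Equating: 0.916 V_DS² − 3.437 V_DS + 2.49 = 0, giving V_DS = 0.981 V (the root below V_ov).
I_D = (2.49 − 0.981) / 1.23 = 1.23 mA.

I_D = 1.23 mA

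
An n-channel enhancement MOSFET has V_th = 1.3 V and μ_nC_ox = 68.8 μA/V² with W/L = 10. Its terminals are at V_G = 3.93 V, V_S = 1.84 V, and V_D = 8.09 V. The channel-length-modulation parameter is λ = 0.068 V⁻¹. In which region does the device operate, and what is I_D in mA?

V_GS = V_G − V_S = 3.93 − 1.84 = 2.09 V; V_DS = V_D − V_S = 8.09 − 1.84 = 6.25 V.
k_n = μ_nC_ox · (W/L) = 0.688 mA/V².
V_ov = V_GS − V_th = 2.09 − 1.3 = 0.79 V.
Since V_DS = 6.25 V ≥ V_ov = 0.79 V, the device is in saturation.
I_D = ½ k_n V_ov² (1 + λ V_DS) = 0.5 × 0.688 × 0.79² × (1 + 0.068 × 6.25) = 0.306 mA.

Saturation; I_D = 0.306 mA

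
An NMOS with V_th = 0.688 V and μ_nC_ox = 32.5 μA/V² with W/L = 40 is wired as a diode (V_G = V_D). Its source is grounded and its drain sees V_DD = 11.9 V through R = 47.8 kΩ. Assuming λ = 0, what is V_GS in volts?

With gate tied to drain, V_GS = V_DS ≥ V_GS − V_th, so the device is in saturation.
k_n = μ_nC_ox · (W/L) = 1.3 mA/V².
KCL at the drain: ½ k_n (V_GS − V_th)² = (V_DD − V_GS)/R.
Let x = V_GS − 0.688. Then 31.1 x² + x − 11.21 = 0, giving x = 0.585 V (positive root), so V_GS = 1.27 V.
I_D = (V_DD − V_GS)/R = (11.9 − 1.27) / 47.8 = 0.222 mA.

V_GS = 1.27 V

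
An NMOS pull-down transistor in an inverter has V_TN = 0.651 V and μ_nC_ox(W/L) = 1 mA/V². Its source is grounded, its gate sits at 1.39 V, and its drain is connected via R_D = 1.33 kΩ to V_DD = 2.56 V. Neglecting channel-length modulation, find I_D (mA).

I_D = 0.273 mA

V_GS = V_G = 1.39 V, so V_ov = 1.39 − 0.651 = 0.739 V.
Assume saturation: I_D = ½ k_n V_ov² = 0.5 × 1 × 0.739² = 0.273 mA, giving V_DS = V_DD − I_D R_D = 2.56 − 0.273 × 1.33 = 2.2 V.
V_DS = 2.2 V ≥ V_ov = 0.739 V, confirming saturation.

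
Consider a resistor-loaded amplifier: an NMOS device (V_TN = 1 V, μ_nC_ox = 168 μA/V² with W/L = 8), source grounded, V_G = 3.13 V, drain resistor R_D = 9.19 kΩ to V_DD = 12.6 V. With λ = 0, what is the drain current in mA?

I_D = 1.31 mA

V_GS = V_G = 3.13 V, so V_ov = 3.13 − 1 = 2.13 V.
k_n = μ_nC_ox · (W/L) = 1.344 mA/V².
Assume saturation: I_D = ½ k_n V_ov² = 0.5 × 1.344 × 2.13² = 3.05 mA, giving V_DS = V_DD − I_D R_D = 12.6 − 3.05 × 9.19 = -15.4 V.
But -15.4 V < V_ov = 2.13 V, so the device is actually in triode.
In triode I_D = k_n[V_ov V_DS − ½ V_DS²] and I_D = (V_DD − V_DS)/R_D. Equating: 6.18 V_DS² − 27.31 V_DS + 12.6 = 0, giving V_DS = 0.523 V (the root below V_ov).
I_D = (12.6 − 0.523) / 9.19 = 1.31 mA.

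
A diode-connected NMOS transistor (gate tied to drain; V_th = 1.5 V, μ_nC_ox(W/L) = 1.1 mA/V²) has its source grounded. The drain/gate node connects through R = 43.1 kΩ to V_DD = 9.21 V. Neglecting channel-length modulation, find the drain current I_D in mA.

I_D = 0.166 mA

With gate tied to drain, V_GS = V_DS ≥ V_GS − V_th, so the device is in saturation.
KCL at the drain: ½ k_n (V_GS − V_th)² = (V_DD − V_GS)/R.
Let x = V_GS − 1.5. Then 23.7 x² + x − 7.71 = 0, giving x = 0.55 V (positive root), so V_GS = 2.05 V.
I_D = (V_DD − V_GS)/R = (9.21 − 2.05) / 43.1 = 0.166 mA.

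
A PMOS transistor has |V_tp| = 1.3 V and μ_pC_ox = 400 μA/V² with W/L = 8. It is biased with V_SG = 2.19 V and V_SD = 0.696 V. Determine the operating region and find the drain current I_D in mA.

Triode; I_D = 1.21 mA

k_p = μ_pC_ox · (W/L) = 3.2 mA/V².
V_ov = V_SG − |V_tp| = 2.19 − 1.3 = 0.89 V.
Since V_SD = 0.696 V < V_ov = 0.89 V, the device is in the triode region.
I_D = k_p [V_ov · V_SD − ½ V_SD²] = 3.2 × [0.89 × 0.696 − 0.5 × 0.696²] = 1.21 mA.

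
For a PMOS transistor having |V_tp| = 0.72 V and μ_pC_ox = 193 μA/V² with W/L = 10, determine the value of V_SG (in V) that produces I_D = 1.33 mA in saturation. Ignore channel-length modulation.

k_p = μ_pC_ox · (W/L) = 1.93 mA/V².
In saturation I_D = ½ k_p (V_SG − |V_tp|)², so V_SG − |V_tp| = √(2 I_D / k_p) = √(2 × 1.33 / 1.93) = 1.17 V.
V_SG = 0.72 + 1.17 = 1.89 V.

V_SG = 1.89 V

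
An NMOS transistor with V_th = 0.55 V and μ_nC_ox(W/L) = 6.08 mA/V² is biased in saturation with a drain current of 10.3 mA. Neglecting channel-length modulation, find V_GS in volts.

V_GS = 2.39 V

In saturation I_D = ½ k_n (V_GS − V_th)², so V_GS − V_th = √(2 I_D / k_n) = √(2 × 10.3 / 6.08) = 1.84 V.
V_GS = 0.55 + 1.84 = 2.39 V.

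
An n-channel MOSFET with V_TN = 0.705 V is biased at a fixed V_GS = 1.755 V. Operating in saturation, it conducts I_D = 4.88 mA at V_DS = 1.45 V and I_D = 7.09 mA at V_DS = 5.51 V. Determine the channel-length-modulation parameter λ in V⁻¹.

With V_GS fixed, I_D ∝ (1 + λ V_DS) in saturation, so I_D2/I_D1 = (1 + λ V_DS2)/(1 + λ V_DS1).
7.09/4.88 = 1.453 = (1 + 5.51 λ)/(1 + 1.45 λ).
Solving: λ (I_D1 V_DS2 − I_D2 V_DS1) = I_D2 − I_D1, so λ = (7.09 − 4.88) / (4.88 × 5.51 − 7.09 × 1.45) = 2.21 / 16.6 = 0.133 V⁻¹.

λ = 0.133 V⁻¹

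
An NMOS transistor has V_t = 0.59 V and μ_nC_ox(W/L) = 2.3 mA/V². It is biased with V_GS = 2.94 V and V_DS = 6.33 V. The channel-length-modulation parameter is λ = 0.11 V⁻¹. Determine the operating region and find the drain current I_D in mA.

V_ov = V_GS − V_t = 2.94 − 0.59 = 2.35 V.
Since V_DS = 6.33 V ≥ V_ov = 2.35 V, the device is in saturation.
I_D = ½ k_n V_ov² (1 + λ V_DS) = 0.5 × 2.3 × 2.35² × (1 + 0.11 × 6.33) = 10.8 mA.

Saturation; I_D = 10.8 mA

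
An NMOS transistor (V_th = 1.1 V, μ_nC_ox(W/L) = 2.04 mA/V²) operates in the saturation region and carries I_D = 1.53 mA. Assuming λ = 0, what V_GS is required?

In saturation I_D = ½ k_n (V_GS − V_th)², so V_GS − V_th = √(2 I_D / k_n) = √(2 × 1.53 / 2.04) = 1.22 V.
V_GS = 1.1 + 1.22 = 2.32 V.

V_GS = 2.32 V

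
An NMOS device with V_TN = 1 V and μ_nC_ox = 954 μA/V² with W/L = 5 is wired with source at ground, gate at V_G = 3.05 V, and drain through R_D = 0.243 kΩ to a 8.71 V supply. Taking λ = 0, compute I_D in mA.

V_GS = V_G = 3.05 V, so V_ov = 3.05 − 1 = 2.05 V.
k_n = μ_nC_ox · (W/L) = 4.77 mA/V².
Assume saturation: I_D = ½ k_n V_ov² = 0.5 × 4.77 × 2.05² = 10 mA, giving V_DS = V_DD − I_D R_D = 8.71 − 10 × 0.243 = 6.27 V.
V_DS = 6.27 V ≥ V_ov = 2.05 V, confirming saturation.

I_D = 10.0 mA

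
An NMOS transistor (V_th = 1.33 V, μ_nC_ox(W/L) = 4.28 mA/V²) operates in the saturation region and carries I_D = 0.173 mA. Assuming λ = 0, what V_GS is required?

In saturation I_D = ½ k_n (V_GS − V_th)², so V_GS − V_th = √(2 I_D / k_n) = √(2 × 0.173 / 4.28) = 0.284 V.
V_GS = 1.33 + 0.284 = 1.61 V.

V_GS = 1.61 V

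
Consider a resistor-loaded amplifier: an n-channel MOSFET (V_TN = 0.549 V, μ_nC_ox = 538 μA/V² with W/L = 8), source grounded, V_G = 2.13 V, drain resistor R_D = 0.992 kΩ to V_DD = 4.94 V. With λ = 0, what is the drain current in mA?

V_GS = V_G = 2.13 V, so V_ov = 2.13 − 0.549 = 1.58 V.
k_n = μ_nC_ox · (W/L) = 4.304 mA/V².
Assume saturation: I_D = ½ k_n V_ov² = 0.5 × 4.304 × 1.58² = 5.38 mA, giving V_DS = V_DD − I_D R_D = 4.94 − 5.38 × 0.992 = -0.396 V.
But -0.396 V < V_ov = 1.58 V, so the device is actually in triode.
In triode I_D = k_n[V_ov V_DS − ½ V_DS²] and I_D = (V_DD − V_DS)/R_D. Equating: 2.13 V_DS² − 7.75 V_DS + 4.94 = 0, giving V_DS = 0.825 V (the root below V_ov).
I_D = (4.94 − 0.825) / 0.992 = 4.15 mA.

I_D = 4.15 mA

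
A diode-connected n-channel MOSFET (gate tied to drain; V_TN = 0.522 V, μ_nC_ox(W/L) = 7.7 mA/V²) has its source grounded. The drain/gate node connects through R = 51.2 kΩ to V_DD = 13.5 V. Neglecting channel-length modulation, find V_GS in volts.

V_GS = 0.776 V

With gate tied to drain, V_GS = V_DS ≥ V_GS − V_TN, so the device is in saturation.
KCL at the drain: ½ k_n (V_GS − V_TN)² = (V_DD − V_GS)/R.
Let x = V_GS − 0.522. Then 197 x² + x − 12.98 = 0, giving x = 0.254 V (positive root), so V_GS = 0.776 V.
I_D = (V_DD − V_GS)/R = (13.5 − 0.776) / 51.2 = 0.249 mA.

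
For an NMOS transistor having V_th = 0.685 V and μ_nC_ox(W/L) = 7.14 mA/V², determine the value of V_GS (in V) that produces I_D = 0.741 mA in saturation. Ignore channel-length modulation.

In saturation I_D = ½ k_n (V_GS − V_th)², so V_GS − V_th = √(2 I_D / k_n) = √(2 × 0.741 / 7.14) = 0.456 V.
V_GS = 0.685 + 0.456 = 1.14 V.

V_GS = 1.14 V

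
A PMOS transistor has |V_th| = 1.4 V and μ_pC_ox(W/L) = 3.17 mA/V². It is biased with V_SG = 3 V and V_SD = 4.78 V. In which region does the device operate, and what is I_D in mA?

Saturation; I_D = 4.06 mA

V_ov = V_SG − |V_th| = 3 − 1.4 = 1.6 V.
Since V_SD = 4.78 V ≥ V_ov = 1.6 V, the device is in saturation.
I_D = ½ k_p V_ov² = 0.5 × 3.17 × 1.6² = 4.06 mA.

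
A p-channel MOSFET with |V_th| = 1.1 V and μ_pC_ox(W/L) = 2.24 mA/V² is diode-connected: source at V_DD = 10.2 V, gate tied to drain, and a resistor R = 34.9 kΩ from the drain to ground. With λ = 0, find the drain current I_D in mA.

I_D = 0.247 mA

With gate tied to drain, V_SG = V_SD ≥ V_SG − |V_th|, so the device is in saturation.
KCL at the drain: ½ k_p (V_SG − |V_th|)² = (V_DD − V_SG)/R.
Let x = V_SG − 1.1. Then 39.1 x² + x − 9.1 = 0, giving x = 0.47 V (positive root), so V_SG = 1.57 V.
I_D = (V_DD − V_SG)/R = (10.2 − 1.57) / 34.9 = 0.247 mA.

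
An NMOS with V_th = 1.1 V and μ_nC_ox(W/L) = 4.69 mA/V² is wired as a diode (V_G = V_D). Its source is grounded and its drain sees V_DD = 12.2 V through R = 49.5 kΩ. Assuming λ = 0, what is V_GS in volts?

With gate tied to drain, V_GS = V_DS ≥ V_GS − V_th, so the device is in saturation.
KCL at the drain: ½ k_n (V_GS − V_th)² = (V_DD − V_GS)/R.
Let x = V_GS − 1.1. Then 116 x² + x − 11.1 = 0, giving x = 0.305 V (positive root), so V_GS = 1.4 V.
I_D = (V_DD − V_GS)/R = (12.2 − 1.4) / 49.5 = 0.218 mA.

V_GS = 1.40 V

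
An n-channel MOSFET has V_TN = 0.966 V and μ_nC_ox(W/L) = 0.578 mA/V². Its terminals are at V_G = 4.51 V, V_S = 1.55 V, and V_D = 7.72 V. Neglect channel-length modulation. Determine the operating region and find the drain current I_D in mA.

Saturation; I_D = 1.15 mA

V_GS = V_G − V_S = 4.51 − 1.55 = 2.96 V; V_DS = V_D − V_S = 7.72 − 1.55 = 6.17 V.
V_ov = V_GS − V_TN = 2.96 − 0.966 = 1.99 V.
Since V_DS = 6.17 V ≥ V_ov = 1.99 V, the device is in saturation.
I_D = ½ k_n V_ov² = 0.5 × 0.578 × 1.99² = 1.15 mA.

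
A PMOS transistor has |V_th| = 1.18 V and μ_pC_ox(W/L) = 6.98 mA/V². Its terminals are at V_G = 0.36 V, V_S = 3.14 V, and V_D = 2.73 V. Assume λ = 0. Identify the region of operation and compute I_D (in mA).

Triode; I_D = 3.99 mA

V_SG = V_S − V_G = 3.14 − 0.36 = 2.78 V; V_SD = V_S − V_D = 3.14 − 2.73 = 0.41 V.
V_ov = V_SG − |V_th| = 2.78 − 1.18 = 1.6 V.
Since V_SD = 0.41 V < V_ov = 1.6 V, the device is in the triode region.
I_D = k_p [V_ov · V_SD − ½ V_SD²] = 6.98 × [1.6 × 0.41 − 0.5 × 0.41²] = 3.99 mA.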